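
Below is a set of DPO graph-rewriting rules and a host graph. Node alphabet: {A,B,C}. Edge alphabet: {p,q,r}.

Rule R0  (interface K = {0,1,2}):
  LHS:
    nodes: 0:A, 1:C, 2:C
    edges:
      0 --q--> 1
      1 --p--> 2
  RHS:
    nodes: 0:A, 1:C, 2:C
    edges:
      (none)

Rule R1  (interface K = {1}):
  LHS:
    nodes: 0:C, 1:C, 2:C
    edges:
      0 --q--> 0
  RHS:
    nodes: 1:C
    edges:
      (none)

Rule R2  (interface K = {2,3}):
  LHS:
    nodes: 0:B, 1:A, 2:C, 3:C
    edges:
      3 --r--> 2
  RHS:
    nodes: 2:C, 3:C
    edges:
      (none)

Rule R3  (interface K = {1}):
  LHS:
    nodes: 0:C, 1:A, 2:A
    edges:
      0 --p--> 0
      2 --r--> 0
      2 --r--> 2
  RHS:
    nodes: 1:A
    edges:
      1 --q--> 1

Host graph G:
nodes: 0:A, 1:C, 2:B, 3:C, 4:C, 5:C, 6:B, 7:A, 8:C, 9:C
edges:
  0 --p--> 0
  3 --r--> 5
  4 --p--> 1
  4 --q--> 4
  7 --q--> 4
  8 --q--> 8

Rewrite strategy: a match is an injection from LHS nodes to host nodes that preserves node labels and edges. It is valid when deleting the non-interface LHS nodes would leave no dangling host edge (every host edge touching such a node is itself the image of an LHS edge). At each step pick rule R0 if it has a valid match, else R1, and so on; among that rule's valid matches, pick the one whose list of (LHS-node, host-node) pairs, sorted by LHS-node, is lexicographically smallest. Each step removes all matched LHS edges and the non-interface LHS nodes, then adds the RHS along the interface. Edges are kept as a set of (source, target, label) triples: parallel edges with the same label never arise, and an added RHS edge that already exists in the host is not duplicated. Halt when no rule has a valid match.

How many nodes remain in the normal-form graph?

[0] host  ⇒  10 nodes, 6 edges  {0-p->0 3-r->5 4-p->1 4-q->4 7-q->4 8-q->8}
[1] R0 @ {0↦7, 1↦4, 2↦1}  ⇒  10 nodes, 4 edges  {0-p->0 3-r->5 4-q->4 8-q->8}
[2] R1 @ {0↦4, 1↦1, 2↦9}  ⇒  8 nodes, 3 edges  {0-p->0 3-r->5 8-q->8}
[3] R1 @ {0↦8, 1↦3, 2↦1}  ⇒  6 nodes, 2 edges  {0-p->0 3-r->5}
[4] R2 @ {0↦2, 1↦7, 2↦5, 3↦3}  ⇒  4 nodes, 1 edges  {0-p->0}
halt: no rule applies after step 4
NF nodes: {0:A, 3:C, 5:C, 6:B}

Answer: 4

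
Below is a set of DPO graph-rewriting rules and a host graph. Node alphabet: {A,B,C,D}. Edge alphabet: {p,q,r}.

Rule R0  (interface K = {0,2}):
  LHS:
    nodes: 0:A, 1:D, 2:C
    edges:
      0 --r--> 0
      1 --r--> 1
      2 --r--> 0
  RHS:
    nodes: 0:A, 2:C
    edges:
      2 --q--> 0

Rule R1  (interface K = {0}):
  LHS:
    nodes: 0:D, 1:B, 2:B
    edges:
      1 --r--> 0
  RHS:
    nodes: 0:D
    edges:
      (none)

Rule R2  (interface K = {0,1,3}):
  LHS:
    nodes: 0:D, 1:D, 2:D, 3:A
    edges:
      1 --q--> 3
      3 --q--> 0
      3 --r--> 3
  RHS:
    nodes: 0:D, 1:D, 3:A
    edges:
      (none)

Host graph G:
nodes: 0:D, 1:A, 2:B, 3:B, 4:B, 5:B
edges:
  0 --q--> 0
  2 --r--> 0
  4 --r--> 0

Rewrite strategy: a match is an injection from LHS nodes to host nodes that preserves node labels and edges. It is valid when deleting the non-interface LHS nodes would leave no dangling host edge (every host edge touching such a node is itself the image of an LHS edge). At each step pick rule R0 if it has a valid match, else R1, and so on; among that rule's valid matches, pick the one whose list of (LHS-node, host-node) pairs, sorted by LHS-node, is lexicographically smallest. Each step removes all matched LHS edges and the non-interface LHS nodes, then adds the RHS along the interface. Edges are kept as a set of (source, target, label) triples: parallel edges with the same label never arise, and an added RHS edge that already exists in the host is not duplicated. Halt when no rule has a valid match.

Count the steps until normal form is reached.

Answer: 2

Rewrite trace:
[0] host  ⇒  6 nodes, 3 edges  {0-q->0 2-r->0 4-r->0}
[1] R1 @ {0↦0, 1↦2, 2↦3}  ⇒  4 nodes, 2 edges  {0-q->0 4-r->0}
[2] R1 @ {0↦0, 1↦4, 2↦5}  ⇒  2 nodes, 1 edges  {0-q->0}
final graph: no rule applies after step 2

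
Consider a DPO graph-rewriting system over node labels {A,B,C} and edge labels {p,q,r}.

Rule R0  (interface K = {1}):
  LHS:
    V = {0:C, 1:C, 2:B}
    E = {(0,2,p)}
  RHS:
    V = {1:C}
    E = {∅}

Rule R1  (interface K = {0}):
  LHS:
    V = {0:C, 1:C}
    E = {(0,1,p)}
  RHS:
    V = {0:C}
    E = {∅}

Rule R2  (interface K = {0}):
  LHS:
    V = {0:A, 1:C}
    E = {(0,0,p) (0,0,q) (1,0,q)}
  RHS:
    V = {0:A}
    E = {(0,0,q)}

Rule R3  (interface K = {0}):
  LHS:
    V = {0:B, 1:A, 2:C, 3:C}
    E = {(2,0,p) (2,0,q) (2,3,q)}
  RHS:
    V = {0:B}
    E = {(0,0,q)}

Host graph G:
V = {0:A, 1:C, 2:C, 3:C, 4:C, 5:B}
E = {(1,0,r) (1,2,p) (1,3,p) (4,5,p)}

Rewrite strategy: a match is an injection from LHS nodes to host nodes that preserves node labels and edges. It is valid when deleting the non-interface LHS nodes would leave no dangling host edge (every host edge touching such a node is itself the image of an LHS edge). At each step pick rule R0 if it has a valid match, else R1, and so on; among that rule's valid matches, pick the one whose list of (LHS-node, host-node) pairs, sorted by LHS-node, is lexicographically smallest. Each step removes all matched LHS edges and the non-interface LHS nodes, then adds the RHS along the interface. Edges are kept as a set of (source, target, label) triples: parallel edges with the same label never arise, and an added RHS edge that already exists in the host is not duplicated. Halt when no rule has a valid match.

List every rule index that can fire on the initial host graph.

R0: 3 valid matches — {0↦4, 1↦1, 2↦5}, {0↦4, 1↦2, 2↦5}, {0↦4, 1↦3, 2↦5}
R1: 2 valid matches — {0↦1, 1↦2}, {0↦1, 1↦3}
R2: no valid match — LHS pattern not found
R3: no valid match — LHS pattern not found

Answer: [R0,R1]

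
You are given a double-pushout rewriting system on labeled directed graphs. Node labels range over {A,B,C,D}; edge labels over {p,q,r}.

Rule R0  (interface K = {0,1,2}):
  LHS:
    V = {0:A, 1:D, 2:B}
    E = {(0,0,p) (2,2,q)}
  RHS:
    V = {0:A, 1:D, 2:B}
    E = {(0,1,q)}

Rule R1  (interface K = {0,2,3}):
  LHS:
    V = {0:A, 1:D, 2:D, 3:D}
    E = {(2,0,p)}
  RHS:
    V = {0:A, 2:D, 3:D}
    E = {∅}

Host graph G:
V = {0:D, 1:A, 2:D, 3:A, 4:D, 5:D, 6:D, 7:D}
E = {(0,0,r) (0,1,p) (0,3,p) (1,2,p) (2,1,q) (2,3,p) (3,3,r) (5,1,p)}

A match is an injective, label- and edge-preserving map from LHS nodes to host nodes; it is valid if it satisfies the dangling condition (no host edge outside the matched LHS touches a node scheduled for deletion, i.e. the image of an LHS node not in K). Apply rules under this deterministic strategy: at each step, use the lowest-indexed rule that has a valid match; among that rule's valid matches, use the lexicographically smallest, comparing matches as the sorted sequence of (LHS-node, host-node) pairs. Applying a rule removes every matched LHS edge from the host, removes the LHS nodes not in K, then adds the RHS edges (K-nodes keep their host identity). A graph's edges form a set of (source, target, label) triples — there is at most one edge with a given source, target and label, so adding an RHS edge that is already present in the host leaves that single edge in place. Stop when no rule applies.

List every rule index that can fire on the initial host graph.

Answer: [R1]

Rewrite trace:
R0: no valid match — LHS pattern not found
R1: 48 valid matches — {0↦1, 1↦4, 2↦0, 3↦2}, {0↦1, 1↦4, 2↦0, 3↦5}, {0↦1, 1↦4, 2↦0, 3↦6} (+45 more)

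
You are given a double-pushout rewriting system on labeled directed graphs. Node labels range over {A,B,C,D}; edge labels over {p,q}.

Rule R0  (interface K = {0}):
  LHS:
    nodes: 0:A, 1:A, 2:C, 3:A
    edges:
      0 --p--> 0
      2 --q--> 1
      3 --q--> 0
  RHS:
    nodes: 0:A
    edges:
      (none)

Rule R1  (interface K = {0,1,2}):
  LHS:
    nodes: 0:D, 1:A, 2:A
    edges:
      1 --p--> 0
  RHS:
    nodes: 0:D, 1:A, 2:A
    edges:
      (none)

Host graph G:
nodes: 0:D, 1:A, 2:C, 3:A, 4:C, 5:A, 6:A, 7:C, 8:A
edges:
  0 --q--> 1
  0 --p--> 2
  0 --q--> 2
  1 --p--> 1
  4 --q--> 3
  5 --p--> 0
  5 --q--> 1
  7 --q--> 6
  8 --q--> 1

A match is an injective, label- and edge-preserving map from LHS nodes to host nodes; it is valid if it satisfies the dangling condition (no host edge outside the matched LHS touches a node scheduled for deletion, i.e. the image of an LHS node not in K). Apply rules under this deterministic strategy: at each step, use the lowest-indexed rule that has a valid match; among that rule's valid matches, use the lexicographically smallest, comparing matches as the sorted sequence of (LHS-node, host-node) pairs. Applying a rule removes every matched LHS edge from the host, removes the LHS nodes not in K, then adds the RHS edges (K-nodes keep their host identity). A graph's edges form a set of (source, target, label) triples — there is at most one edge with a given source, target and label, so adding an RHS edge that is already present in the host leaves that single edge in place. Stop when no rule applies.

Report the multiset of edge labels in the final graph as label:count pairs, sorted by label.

start.  V:9 E:9  edges: 0-q->1 0-p->2 0-q->2 1-p->1 4-q->3 5-p->0 5-q->1 7-q->6 8-q->1
1. fire R0 via {0↦1, 1↦3, 2↦4, 3↦8}  →  V:6 E:6  edges: 0-q->1 0-p->2 0-q->2 5-p->0 5-q->1 7-q->6
2. fire R1 via {0↦0, 1↦5, 2↦1}  →  V:6 E:5  edges: 0-q->1 0-p->2 0-q->2 5-q->1 7-q->6
halt: no rule applies after step 2
NF edges: [(0, 1, 'q'), (0, 2, 'p'), (0, 2, 'q'), (5, 1, 'q'), (7, 6, 'q')]

Answer: p:1 q:4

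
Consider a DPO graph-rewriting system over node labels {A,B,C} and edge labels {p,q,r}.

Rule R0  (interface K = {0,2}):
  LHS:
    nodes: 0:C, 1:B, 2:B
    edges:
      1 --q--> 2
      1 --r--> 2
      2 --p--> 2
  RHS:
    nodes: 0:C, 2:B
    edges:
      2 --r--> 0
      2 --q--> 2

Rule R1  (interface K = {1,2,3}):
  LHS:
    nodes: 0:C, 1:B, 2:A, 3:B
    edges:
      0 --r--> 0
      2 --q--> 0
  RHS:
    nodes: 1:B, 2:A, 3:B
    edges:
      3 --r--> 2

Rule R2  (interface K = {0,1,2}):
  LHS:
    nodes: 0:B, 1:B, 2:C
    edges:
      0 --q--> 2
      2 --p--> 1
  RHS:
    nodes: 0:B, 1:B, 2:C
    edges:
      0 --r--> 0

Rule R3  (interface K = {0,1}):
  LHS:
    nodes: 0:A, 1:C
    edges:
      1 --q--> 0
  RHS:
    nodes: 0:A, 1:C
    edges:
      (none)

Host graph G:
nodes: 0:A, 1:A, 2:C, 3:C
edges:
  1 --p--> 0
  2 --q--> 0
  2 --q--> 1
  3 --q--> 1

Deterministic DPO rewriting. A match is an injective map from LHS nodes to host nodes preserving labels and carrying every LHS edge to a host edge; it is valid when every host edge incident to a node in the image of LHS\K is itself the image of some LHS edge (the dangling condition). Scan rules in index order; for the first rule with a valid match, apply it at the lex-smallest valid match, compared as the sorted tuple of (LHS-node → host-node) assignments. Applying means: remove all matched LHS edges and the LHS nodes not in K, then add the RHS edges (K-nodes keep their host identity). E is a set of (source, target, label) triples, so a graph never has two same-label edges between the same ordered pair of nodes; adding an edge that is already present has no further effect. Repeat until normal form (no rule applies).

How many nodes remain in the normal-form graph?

Answer: 4

Derivation:
initial: |V|=4 |E|=4  E = 1-p->0 2-q->0 2-q->1 3-q->1
step 1: apply R3 at {0↦0, 1↦2}  → |V|=4 |E|=3  E = 1-p->0 2-q->1 3-q->1
step 2: apply R3 at {0↦1, 1↦2}  → |V|=4 |E|=2  E = 1-p->0 3-q->1
step 3: apply R3 at {0↦1, 1↦3}  → |V|=4 |E|=1  E = 1-p->0
final graph: no rule applies after step 3
NF nodes: {0:A, 1:A, 2:C, 3:C}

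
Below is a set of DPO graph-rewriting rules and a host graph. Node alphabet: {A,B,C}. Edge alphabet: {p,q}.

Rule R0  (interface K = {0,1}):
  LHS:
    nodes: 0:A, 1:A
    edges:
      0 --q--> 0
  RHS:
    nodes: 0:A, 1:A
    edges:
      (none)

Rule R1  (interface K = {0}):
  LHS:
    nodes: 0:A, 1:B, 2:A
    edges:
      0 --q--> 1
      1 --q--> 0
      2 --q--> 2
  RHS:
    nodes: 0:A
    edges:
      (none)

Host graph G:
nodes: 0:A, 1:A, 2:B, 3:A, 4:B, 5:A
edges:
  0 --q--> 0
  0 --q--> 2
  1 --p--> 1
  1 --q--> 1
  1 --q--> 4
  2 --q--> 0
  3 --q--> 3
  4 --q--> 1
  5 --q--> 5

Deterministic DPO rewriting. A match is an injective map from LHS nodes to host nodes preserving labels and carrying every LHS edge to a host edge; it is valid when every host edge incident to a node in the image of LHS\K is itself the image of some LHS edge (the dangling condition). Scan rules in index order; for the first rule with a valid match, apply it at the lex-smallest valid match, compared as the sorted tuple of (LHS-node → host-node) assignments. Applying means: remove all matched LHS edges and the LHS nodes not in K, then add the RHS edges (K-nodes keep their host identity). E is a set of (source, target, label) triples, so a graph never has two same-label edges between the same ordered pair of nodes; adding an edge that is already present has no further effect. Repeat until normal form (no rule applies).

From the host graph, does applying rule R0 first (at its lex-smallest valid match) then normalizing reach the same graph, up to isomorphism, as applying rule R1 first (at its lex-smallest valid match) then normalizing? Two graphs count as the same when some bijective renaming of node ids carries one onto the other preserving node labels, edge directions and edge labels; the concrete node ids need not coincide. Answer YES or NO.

branch R0-first: apply at {0↦0, 1↦1} → |E|=8, then 3 more step(s) → NF |V|=6 |E|=5 V={0:A, 1:A, 2:B, 3:A, 4:B, 5:A} E=0-q->2 1-p->1 1-q->4 2-q->0 4-q->1
branch R1-first: apply at {0↦0, 1↦2, 2↦3} → |E|=6, then 3 more step(s) → NF |V|=4 |E|=3 V={0:A, 1:A, 4:B, 5:A} E=1-p->1 1-q->4 4-q->1
graphs not isomorphic

Answer: NO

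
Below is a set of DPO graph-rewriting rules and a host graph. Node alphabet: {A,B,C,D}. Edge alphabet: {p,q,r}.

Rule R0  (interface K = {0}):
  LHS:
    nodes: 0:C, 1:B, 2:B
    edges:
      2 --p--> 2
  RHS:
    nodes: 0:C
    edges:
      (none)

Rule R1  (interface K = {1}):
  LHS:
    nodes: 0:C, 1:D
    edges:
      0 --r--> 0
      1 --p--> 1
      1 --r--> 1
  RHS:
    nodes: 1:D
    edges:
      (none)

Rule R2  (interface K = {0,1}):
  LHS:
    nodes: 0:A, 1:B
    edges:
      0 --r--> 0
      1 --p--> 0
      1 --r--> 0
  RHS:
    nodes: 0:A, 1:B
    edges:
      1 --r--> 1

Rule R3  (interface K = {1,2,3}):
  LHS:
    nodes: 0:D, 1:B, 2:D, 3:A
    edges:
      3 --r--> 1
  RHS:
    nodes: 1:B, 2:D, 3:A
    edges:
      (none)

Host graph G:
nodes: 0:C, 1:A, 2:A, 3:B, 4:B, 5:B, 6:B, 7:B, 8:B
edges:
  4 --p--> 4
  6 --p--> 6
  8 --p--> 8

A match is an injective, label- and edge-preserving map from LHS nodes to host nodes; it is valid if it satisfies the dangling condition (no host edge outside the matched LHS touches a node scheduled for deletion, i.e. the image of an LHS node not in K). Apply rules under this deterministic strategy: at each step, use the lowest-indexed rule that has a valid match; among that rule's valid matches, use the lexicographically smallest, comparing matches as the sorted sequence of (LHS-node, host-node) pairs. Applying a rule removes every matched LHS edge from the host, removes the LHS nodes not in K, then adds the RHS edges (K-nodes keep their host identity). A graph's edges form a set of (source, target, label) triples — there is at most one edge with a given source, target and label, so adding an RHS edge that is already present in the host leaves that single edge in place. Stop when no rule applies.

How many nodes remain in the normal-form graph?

[0] host  ⇒  9 nodes, 3 edges  {4-p->4 6-p->6 8-p->8}
[1] R0 @ {0↦0, 1↦3, 2↦4}  ⇒  7 nodes, 2 edges  {6-p->6 8-p->8}
[2] R0 @ {0↦0, 1↦5, 2↦6}  ⇒  5 nodes, 1 edges  {8-p->8}
[3] R0 @ {0↦0, 1↦7, 2↦8}  ⇒  3 nodes, 0 edges  {∅}
halt: no rule applies after step 3
NF nodes: {0:C, 1:A, 2:A}

Answer: 3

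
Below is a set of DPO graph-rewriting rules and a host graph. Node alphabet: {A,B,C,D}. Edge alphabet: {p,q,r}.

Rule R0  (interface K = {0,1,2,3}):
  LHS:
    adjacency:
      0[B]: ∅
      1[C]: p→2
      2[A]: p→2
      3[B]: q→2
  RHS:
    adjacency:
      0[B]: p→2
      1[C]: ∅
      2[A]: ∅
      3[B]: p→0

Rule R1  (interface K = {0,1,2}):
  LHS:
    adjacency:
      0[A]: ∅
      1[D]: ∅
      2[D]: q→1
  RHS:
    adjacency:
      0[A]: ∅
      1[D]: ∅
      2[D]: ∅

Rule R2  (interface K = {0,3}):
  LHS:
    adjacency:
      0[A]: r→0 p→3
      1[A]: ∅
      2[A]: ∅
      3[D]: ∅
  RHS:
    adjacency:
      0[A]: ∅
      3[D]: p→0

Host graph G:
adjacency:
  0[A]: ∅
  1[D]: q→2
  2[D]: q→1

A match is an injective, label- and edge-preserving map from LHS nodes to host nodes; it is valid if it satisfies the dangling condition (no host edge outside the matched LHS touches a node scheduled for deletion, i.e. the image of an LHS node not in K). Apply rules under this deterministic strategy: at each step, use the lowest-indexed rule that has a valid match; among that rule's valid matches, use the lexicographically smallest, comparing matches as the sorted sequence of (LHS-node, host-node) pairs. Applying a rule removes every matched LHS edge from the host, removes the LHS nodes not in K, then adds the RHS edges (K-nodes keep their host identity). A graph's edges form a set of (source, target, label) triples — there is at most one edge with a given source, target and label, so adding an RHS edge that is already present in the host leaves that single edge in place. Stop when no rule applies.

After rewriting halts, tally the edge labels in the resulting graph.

Answer: (no edges)

Steps:
start.  V:3 E:2  edges: 1-q->2 2-q->1
1. fire R1 via {0↦0, 1↦1, 2↦2}  →  V:3 E:1  edges: 1-q->2
2. fire R1 via {0↦0, 1↦2, 2↦1}  →  V:3 E:0  edges: ∅
normal form: no rule applies after step 2
NF edges: []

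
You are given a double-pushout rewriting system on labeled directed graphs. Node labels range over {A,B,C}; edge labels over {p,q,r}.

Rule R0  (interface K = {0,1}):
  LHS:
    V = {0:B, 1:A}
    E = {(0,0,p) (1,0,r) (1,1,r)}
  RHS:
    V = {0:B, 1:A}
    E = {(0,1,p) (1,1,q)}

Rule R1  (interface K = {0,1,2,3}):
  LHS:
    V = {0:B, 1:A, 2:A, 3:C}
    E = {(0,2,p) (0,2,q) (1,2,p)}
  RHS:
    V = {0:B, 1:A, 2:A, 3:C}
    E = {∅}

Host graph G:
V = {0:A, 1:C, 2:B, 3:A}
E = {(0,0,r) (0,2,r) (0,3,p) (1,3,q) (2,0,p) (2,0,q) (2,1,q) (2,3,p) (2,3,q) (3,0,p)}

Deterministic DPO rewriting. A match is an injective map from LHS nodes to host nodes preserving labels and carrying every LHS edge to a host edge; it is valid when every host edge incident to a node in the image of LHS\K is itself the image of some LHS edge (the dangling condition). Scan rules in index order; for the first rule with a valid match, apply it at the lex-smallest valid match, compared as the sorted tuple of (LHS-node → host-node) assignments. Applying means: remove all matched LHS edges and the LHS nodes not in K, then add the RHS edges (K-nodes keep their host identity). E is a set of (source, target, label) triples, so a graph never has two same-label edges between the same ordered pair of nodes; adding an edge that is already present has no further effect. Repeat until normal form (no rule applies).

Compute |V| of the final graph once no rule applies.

Answer: 4

Steps:
initial: |V|=4 |E|=10  E = 0-r->0 0-r->2 0-p->3 1-q->3 2-p->0 2-q->0 2-q->1 2-p->3 2-q->3 3-p->0
step 1: apply R1 at {0↦2, 1↦0, 2↦3, 3↦1}  → |V|=4 |E|=7  E = 0-r->0 0-r->2 1-q->3 2-p->0 2-q->0 2-q->1 3-p->0
step 2: apply R1 at {0↦2, 1↦3, 2↦0, 3↦1}  → |V|=4 |E|=4  E = 0-r->0 0-r->2 1-q->3 2-q->1
normal form: no rule applies after step 2
NF nodes: {0:A, 1:C, 2:B, 3:A}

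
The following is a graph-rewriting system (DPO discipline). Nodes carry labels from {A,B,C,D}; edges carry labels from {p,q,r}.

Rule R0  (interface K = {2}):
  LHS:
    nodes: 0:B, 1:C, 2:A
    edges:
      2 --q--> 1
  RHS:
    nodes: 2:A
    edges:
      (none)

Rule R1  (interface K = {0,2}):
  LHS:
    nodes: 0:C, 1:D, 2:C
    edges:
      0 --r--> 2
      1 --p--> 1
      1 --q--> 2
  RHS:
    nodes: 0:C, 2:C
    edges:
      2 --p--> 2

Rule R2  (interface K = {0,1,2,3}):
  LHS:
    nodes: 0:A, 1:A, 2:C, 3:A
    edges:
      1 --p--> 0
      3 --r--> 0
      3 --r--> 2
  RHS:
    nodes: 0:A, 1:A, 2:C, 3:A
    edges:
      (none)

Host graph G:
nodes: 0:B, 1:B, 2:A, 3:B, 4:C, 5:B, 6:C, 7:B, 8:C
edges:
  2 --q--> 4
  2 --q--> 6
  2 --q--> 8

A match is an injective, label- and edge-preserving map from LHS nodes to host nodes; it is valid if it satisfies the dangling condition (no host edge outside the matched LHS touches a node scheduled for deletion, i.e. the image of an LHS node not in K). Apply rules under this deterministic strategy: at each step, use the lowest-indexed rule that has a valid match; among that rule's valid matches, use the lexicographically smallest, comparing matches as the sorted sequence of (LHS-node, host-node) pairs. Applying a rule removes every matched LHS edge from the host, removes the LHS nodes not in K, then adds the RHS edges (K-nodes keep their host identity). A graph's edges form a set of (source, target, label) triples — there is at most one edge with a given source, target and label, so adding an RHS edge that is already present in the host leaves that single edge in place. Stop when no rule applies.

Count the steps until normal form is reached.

Answer: 3

Rewrite trace:
start.  V:9 E:3  edges: 2-q->4 2-q->6 2-q->8
1. fire R0 via {0↦0, 1↦4, 2↦2}  →  V:7 E:2  edges: 2-q->6 2-q->8
2. fire R0 via {0↦1, 1↦6, 2↦2}  →  V:5 E:1  edges: 2-q->8
3. fire R0 via {0↦3, 1↦8, 2↦2}  →  V:3 E:0  edges: ∅
halt: no rule applies after step 3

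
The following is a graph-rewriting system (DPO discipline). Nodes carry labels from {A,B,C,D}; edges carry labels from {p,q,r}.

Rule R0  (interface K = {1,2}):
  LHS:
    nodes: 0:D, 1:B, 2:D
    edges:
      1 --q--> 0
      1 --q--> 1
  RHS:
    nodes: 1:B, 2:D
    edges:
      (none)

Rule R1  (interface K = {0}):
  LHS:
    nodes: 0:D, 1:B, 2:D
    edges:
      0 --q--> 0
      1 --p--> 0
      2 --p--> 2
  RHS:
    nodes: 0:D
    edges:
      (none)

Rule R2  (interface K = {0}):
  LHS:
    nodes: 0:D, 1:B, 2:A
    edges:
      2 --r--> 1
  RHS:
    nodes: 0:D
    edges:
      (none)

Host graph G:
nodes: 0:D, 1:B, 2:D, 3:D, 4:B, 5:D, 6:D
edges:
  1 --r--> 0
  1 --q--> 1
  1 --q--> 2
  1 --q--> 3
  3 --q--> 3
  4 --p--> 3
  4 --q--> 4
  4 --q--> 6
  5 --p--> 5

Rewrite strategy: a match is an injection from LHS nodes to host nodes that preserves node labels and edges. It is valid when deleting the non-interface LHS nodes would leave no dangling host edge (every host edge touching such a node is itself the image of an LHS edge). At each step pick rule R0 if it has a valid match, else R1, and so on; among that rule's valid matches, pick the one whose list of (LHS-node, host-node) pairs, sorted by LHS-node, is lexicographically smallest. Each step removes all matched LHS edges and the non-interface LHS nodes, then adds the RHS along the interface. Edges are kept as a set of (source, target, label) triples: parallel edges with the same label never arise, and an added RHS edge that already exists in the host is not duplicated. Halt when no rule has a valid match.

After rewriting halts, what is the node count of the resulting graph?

Answer: 3

Derivation:
start.  V:7 E:9  edges: 1-r->0 1-q->1 1-q->2 1-q->3 3-q->3 4-p->3 4-q->4 4-q->6 5-p->5
1. fire R0 via {0↦2, 1↦1, 2↦0}  →  V:6 E:7  edges: 1-r->0 1-q->3 3-q->3 4-p->3 4-q->4 4-q->6 5-p->5
2. fire R0 via {0↦6, 1↦4, 2↦0}  →  V:5 E:5  edges: 1-r->0 1-q->3 3-q->3 4-p->3 5-p->5
3. fire R1 via {0↦3, 1↦4, 2↦5}  →  V:3 E:2  edges: 1-r->0 1-q->3
final graph: no rule applies after step 3
NF nodes: {0:D, 1:B, 3:D}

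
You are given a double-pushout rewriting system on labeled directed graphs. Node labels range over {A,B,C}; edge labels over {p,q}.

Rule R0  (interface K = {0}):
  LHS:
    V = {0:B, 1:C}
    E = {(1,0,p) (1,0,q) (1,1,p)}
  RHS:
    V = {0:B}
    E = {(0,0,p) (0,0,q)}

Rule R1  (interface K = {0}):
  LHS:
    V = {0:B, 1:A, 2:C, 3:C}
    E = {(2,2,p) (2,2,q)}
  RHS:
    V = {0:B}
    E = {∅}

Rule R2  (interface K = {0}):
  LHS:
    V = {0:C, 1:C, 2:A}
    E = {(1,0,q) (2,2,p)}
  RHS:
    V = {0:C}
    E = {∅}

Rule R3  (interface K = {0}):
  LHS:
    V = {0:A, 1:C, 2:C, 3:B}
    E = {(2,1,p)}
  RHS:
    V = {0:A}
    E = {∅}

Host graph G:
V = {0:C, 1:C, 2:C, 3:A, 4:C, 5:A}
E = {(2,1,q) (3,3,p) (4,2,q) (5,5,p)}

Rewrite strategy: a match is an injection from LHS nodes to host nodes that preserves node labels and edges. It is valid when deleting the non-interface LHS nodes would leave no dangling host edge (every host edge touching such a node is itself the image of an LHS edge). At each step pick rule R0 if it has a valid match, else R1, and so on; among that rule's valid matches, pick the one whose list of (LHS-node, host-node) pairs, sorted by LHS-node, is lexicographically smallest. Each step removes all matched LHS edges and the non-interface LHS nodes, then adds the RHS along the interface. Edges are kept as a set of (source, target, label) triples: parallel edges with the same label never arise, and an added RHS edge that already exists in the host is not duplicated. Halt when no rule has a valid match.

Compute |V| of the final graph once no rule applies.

[0] host  ⇒  6 nodes, 4 edges  {2-q->1 3-p->3 4-q->2 5-p->5}
[1] R2 @ {0↦2, 1↦4, 2↦3}  ⇒  4 nodes, 2 edges  {2-q->1 5-p->5}
[2] R2 @ {0↦1, 1↦2, 2↦5}  ⇒  2 nodes, 0 edges  {∅}
final graph: no rule applies after step 2
NF nodes: {0:C, 1:C}

Answer: 2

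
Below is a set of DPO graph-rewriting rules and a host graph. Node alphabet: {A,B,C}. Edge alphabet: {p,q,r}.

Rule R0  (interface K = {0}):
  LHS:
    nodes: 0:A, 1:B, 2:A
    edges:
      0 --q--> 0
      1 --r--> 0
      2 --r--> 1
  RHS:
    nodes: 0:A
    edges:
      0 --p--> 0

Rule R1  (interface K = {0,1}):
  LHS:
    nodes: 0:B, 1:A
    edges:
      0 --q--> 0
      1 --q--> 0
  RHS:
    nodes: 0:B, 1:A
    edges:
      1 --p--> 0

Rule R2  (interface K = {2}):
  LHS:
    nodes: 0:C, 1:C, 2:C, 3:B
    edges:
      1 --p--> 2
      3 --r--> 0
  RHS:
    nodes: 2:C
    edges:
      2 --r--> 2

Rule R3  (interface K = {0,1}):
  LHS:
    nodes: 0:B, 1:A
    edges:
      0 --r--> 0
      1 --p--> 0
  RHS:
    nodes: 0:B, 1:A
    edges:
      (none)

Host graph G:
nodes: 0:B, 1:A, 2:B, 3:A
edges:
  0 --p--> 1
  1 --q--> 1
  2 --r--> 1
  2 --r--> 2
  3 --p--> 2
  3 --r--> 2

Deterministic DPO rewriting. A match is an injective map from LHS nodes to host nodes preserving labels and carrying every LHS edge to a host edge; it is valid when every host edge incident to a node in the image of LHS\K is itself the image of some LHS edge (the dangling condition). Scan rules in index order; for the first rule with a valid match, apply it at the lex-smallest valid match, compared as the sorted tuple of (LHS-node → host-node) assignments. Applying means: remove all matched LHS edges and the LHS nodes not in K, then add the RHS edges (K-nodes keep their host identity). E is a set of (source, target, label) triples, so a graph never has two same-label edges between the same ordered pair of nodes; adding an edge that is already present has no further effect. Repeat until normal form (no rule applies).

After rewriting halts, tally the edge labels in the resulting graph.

Answer: p:2

Steps:
initial: |V|=4 |E|=6  E = 0-p->1 1-q->1 2-r->1 2-r->2 3-p->2 3-r->2
step 1: apply R3 at {0↦2, 1↦3}  → |V|=4 |E|=4  E = 0-p->1 1-q->1 2-r->1 3-r->2
step 2: apply R0 at {0↦1, 1↦2, 2↦3}  → |V|=2 |E|=2  E = 0-p->1 1-p->1
final graph: no rule applies after step 2
NF edges: [(0, 1, 'p'), (1, 1, 'p')]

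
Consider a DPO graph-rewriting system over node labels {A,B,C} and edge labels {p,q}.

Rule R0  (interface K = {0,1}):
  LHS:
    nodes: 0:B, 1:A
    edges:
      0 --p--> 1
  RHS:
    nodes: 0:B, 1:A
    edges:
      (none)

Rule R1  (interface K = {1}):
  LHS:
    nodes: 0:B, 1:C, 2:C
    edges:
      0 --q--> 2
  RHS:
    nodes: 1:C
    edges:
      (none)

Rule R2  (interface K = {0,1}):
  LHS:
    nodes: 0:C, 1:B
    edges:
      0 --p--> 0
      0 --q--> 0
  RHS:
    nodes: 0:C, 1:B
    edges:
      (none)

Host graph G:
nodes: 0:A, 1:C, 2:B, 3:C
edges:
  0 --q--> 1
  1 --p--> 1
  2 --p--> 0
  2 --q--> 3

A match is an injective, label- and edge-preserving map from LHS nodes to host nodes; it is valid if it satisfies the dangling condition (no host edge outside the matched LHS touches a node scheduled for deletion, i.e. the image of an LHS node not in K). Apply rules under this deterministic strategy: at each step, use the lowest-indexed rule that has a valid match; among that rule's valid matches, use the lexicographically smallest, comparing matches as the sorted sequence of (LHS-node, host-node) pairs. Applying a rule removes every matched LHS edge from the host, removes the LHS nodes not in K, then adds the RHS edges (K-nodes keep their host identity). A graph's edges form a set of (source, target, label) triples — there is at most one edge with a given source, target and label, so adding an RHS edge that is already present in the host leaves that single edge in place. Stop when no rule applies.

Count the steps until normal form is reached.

[0] host  ⇒  4 nodes, 4 edges  {0-q->1 1-p->1 2-p->0 2-q->3}
[1] R0 @ {0↦2, 1↦0}  ⇒  4 nodes, 3 edges  {0-q->1 1-p->1 2-q->3}
[2] R1 @ {0↦2, 1↦1, 2↦3}  ⇒  2 nodes, 2 edges  {0-q->1 1-p->1}
halt: no rule applies after step 2

Answer: 2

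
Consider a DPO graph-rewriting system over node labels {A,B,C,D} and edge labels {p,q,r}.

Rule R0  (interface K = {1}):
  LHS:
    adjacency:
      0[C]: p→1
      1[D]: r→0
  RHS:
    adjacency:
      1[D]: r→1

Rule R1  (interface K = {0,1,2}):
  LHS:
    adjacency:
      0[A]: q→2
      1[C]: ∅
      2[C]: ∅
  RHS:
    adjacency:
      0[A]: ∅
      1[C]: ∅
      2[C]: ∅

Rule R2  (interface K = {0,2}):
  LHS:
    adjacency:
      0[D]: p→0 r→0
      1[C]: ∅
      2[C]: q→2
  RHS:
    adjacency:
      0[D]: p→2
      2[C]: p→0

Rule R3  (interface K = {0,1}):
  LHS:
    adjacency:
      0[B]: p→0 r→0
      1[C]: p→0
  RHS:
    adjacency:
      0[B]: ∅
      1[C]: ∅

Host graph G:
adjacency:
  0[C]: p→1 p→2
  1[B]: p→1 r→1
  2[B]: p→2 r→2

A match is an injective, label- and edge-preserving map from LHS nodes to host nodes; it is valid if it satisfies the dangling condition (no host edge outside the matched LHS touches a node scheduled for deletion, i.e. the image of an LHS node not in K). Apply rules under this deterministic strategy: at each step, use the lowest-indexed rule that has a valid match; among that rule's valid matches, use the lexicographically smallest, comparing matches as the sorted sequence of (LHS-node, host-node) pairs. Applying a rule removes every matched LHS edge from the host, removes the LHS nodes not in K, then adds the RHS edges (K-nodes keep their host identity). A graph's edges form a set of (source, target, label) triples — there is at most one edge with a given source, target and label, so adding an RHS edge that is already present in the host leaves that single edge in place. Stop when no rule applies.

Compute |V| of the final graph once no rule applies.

start.  V:3 E:6  edges: 0-p->1 0-p->2 1-p->1 1-r->1 2-p->2 2-r->2
1. fire R3 via {0↦1, 1↦0}  →  V:3 E:3  edges: 0-p->2 2-p->2 2-r->2
2. fire R3 via {0↦2, 1↦0}  →  V:3 E:0  edges: ∅
halt: no rule applies after step 2
NF nodes: {0:C, 1:B, 2:B}

Answer: 3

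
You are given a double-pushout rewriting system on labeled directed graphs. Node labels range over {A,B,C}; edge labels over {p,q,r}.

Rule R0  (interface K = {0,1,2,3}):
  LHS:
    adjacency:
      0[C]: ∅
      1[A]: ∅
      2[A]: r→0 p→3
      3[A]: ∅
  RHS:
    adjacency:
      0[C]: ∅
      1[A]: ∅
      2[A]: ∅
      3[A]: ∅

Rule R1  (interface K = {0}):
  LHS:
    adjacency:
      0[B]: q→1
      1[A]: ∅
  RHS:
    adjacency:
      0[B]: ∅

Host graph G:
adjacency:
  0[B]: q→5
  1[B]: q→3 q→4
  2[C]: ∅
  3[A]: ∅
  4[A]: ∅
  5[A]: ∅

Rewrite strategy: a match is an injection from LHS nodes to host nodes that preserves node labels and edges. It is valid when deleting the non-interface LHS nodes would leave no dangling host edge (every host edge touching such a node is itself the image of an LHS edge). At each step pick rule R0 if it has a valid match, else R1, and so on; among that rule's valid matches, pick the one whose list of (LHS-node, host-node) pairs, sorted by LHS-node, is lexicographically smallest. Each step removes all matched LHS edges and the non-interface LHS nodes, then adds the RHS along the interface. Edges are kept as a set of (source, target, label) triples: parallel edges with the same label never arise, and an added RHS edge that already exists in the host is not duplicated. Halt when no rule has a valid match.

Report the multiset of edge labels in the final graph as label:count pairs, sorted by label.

initial: |V|=6 |E|=3  E = 0-q->5 1-q->3 1-q->4
step 1: apply R1 at {0↦0, 1↦5}  → |V|=5 |E|=2  E = 1-q->3 1-q->4
step 2: apply R1 at {0↦1, 1↦3}  → |V|=4 |E|=1  E = 1-q->4
step 3: apply R1 at {0↦1, 1↦4}  → |V|=3 |E|=0  E = ∅
normal form: no rule applies after step 3
NF edges: []

Answer: (no edges)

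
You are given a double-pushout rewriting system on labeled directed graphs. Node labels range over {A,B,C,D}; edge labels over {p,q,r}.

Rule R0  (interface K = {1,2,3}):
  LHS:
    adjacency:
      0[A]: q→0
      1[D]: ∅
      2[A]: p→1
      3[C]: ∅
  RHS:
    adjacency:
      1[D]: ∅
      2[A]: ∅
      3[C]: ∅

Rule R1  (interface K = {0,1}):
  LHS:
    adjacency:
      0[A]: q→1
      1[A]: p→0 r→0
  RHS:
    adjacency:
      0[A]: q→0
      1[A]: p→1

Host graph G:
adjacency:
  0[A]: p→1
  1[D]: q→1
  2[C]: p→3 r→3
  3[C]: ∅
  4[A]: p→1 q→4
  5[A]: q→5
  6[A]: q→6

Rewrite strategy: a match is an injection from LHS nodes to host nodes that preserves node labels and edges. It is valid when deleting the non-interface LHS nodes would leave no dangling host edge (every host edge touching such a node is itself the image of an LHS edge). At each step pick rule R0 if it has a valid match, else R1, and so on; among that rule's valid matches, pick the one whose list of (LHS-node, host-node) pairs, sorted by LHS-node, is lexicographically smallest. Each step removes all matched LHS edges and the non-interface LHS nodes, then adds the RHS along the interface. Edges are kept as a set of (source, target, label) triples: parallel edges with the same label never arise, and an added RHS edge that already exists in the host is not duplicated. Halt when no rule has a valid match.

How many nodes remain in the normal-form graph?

[0] host  ⇒  7 nodes, 8 edges  {0-p->1 1-q->1 2-p->3 2-r->3 4-p->1 4-q->4 5-q->5 6-q->6}
[1] R0 @ {0↦5, 1↦1, 2↦0, 3↦2}  ⇒  6 nodes, 6 edges  {1-q->1 2-p->3 2-r->3 4-p->1 4-q->4 6-q->6}
[2] R0 @ {0↦6, 1↦1, 2↦4, 3↦2}  ⇒  5 nodes, 4 edges  {1-q->1 2-p->3 2-r->3 4-q->4}
halt: no rule applies after step 2
NF nodes: {0:A, 1:D, 2:C, 3:C, 4:A}

Answer: 5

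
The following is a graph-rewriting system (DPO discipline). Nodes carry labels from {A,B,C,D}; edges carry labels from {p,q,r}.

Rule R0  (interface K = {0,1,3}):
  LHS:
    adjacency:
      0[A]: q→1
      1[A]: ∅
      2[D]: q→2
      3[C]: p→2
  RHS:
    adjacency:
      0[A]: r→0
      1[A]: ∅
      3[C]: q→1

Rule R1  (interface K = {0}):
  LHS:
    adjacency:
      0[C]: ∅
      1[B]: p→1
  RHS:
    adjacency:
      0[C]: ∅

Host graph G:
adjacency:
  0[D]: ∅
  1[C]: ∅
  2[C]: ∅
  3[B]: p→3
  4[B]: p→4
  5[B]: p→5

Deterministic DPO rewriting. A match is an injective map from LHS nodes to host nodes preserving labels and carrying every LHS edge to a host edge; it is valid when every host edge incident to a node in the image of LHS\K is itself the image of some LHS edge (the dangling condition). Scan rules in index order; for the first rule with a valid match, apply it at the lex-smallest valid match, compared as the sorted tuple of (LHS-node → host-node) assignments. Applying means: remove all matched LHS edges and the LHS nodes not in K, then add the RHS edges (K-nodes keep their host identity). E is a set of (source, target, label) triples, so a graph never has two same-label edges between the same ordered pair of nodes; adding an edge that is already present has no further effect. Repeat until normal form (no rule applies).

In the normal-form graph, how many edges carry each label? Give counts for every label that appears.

Answer: (no edges)

Rewrite trace:
[0] host  ⇒  6 nodes, 3 edges  {3-p->3 4-p->4 5-p->5}
[1] R1 @ {0↦1, 1↦3}  ⇒  5 nodes, 2 edges  {4-p->4 5-p->5}
[2] R1 @ {0↦1, 1↦4}  ⇒  4 nodes, 1 edges  {5-p->5}
[3] R1 @ {0↦1, 1↦5}  ⇒  3 nodes, 0 edges  {∅}
final graph: no rule applies after step 3
NF edges: []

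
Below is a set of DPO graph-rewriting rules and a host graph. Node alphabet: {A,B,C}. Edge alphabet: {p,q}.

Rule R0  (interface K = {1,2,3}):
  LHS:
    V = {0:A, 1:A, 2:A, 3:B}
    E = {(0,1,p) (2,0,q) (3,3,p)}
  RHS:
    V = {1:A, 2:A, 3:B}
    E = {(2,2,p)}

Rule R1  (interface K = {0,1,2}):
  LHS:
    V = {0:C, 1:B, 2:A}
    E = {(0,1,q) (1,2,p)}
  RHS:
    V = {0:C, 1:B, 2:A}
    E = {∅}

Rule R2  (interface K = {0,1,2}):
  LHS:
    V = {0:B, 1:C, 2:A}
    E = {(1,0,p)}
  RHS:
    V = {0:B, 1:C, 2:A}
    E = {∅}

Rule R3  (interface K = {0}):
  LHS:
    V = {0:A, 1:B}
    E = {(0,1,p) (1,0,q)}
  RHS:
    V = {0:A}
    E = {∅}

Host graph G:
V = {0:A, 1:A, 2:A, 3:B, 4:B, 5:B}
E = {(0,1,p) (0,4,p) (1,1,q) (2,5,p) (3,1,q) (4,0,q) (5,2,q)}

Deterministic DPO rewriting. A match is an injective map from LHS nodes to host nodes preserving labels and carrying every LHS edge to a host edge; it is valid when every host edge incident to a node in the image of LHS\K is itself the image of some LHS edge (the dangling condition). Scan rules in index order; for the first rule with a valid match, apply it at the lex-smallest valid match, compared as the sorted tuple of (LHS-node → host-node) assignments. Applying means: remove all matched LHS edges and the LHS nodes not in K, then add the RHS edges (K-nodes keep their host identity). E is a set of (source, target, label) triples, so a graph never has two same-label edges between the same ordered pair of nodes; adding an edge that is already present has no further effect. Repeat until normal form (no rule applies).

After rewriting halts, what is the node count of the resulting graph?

Answer: 4

Steps:
start.  V:6 E:7  edges: 0-p->1 0-p->4 1-q->1 2-p->5 3-q->1 4-q->0 5-q->2
1. fire R3 via {0↦0, 1↦4}  →  V:5 E:5  edges: 0-p->1 1-q->1 2-p->5 3-q->1 5-q->2
2. fire R3 via {0↦2, 1↦5}  →  V:4 E:3  edges: 0-p->1 1-q->1 3-q->1
final graph: no rule applies after step 2
NF nodes: {0:A, 1:A, 2:A, 3:B}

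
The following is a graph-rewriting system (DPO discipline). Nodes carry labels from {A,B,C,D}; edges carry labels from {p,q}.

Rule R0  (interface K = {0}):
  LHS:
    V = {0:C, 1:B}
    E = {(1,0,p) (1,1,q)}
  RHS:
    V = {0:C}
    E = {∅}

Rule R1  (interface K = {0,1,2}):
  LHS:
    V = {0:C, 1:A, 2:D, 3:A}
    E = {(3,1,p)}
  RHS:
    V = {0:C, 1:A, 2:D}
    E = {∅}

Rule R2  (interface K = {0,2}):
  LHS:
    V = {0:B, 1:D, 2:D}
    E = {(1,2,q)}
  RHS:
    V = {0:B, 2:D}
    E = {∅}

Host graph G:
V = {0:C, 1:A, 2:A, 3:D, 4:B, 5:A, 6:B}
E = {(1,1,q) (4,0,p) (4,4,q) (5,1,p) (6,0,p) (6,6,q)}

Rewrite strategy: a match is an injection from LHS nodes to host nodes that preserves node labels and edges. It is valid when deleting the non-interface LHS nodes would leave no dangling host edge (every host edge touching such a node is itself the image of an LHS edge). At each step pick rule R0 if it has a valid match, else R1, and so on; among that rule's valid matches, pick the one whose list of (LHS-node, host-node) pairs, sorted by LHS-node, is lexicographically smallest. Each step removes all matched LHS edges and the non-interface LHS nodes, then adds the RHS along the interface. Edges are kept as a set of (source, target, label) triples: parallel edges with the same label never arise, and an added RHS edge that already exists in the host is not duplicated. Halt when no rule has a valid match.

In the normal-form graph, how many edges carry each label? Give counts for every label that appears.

Answer: q:1

Derivation:
start.  V:7 E:6  edges: 1-q->1 4-p->0 4-q->4 5-p->1 6-p->0 6-q->6
1. fire R0 via {0↦0, 1↦4}  →  V:6 E:4  edges: 1-q->1 5-p->1 6-p->0 6-q->6
2. fire R0 via {0↦0, 1↦6}  →  V:5 E:2  edges: 1-q->1 5-p->1
3. fire R1 via {0↦0, 1↦1, 2↦3, 3↦5}  →  V:4 E:1  edges: 1-q->1
normal form: no rule applies after step 3
NF edges: [(1, 1, 'q')]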